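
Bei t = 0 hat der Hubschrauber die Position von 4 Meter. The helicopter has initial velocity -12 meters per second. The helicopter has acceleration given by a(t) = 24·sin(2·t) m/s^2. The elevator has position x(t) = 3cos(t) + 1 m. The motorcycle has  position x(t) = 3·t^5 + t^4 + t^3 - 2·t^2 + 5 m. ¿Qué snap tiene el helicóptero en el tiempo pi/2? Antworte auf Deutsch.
Ausgehend von der Beschleunigung a(t) = 24·sin(2·t), nehmen wir 2 Ableitungen. Mit d/dt von a(t) finden wir j(t) = 48·cos(2·t). Die Ableitung von dem Ruck ergibt den Snap: s(t) = -96·sin(2·t). Wir haben den Snap s(t) = -96·sin(2·t). Durch Einsetzen von t = pi/2: s(pi/2) = 0.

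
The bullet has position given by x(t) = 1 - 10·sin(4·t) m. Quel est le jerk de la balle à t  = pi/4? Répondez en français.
En partant de la position x(t) = 1 - 10·sin(4·t), nous prenons 3 dérivées. En prenant d/dt de x(t), nous trouvons v(t) = -40·cos(4·t). La dérivée de la vitesse donne l'accélération: a(t) = 160·sin(4·t). En prenant d/dt de a(t), nous trouvons j(t) = 640·cos(4·t). Nous avons le jerk j(t) = 640·cos(4·t). En substituant t = pi/4: j(pi/4) = -640.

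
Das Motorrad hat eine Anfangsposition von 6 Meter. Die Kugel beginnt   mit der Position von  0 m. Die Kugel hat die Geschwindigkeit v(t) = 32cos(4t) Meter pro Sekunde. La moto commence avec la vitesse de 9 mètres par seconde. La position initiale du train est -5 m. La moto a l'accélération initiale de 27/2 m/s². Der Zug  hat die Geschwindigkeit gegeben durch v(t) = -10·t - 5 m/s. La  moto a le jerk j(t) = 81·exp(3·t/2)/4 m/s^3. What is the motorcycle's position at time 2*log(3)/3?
To solve this, we need to take 3 antiderivatives of our jerk equation j(t) = 81·exp(3·t/2)/4. Integrating jerk and using the initial condition a(0) = 27/2, we get a(t) = 27·exp(3·t/2)/2. Taking ∫a(t)dt and applying v(0) = 9, we find v(t) = 9·exp(3·t/2). The antiderivative of velocity, with x(0) = 6, gives position: x(t) = 6·exp(3·t/2). Using x(t) = 6·exp(3·t/2) and substituting t = 2*log(3)/3, we find x = 18.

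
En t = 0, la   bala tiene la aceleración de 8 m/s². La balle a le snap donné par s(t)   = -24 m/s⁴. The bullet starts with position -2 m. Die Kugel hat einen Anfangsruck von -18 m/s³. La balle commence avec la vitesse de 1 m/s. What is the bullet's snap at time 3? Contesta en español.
Tenemos el snap s(t) = -24. Sustituyendo t = 3: s(3) = -24.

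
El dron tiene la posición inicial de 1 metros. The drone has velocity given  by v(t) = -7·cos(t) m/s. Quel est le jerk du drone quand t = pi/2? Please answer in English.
Starting from velocity v(t) = -7·cos(t), we take 2 derivatives. Taking d/dt of v(t), we find a(t) = 7·sin(t). Differentiating acceleration, we get jerk: j(t) = 7·cos(t). From the given jerk equation j(t) = 7·cos(t), we substitute t = pi/2 to get j = 0.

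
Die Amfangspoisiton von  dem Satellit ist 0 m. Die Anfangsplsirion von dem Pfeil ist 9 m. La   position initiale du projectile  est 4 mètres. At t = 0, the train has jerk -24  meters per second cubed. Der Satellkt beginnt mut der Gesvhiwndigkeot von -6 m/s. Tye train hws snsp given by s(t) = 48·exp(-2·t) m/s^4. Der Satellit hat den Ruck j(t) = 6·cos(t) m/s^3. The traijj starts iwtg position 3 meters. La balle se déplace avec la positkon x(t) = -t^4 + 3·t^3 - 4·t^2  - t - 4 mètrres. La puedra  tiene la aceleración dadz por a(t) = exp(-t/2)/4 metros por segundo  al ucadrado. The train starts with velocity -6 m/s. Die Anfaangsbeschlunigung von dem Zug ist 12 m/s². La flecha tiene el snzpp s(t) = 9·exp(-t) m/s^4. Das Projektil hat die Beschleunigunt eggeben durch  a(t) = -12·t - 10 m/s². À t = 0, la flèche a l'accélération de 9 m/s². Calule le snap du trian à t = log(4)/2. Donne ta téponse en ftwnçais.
En utilisant s(t) = 48·exp(-2·t) et en substituant t = log(4)/2, nous trouvons s = 12.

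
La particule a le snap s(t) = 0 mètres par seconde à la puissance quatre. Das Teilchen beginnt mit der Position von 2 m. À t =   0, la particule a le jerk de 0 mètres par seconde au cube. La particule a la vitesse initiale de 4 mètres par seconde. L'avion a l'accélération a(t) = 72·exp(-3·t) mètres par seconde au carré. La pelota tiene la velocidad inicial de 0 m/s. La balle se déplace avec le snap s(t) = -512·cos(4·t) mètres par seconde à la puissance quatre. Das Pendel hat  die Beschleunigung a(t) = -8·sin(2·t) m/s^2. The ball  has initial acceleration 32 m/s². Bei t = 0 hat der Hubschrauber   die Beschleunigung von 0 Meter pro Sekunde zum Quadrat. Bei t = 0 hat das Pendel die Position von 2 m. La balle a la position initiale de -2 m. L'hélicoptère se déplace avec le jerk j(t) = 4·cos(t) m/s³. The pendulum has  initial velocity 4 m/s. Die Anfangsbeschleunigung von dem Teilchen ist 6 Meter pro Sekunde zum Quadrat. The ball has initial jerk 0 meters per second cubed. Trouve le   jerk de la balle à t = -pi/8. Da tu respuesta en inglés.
We need to integrate our snap equation s(t) = -512·cos(4·t) 1 time. The integral of snap is jerk. Using j(0) = 0, we get j(t) = -128·sin(4·t). Using j(t) = -128·sin(4·t) and substituting t = -pi/8, we find j = 128.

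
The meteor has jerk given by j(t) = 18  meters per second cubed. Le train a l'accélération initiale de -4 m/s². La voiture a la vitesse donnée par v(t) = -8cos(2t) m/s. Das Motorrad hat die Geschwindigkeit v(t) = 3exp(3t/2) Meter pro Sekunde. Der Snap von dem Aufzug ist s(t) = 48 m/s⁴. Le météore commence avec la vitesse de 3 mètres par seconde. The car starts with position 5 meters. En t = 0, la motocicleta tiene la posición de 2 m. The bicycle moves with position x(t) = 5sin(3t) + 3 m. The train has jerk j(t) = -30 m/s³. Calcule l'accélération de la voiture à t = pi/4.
En partant de la vitesse v(t) = -8·cos(2·t), nous prenons 1 dérivée. En dérivant la vitesse, nous obtenons l'accélération: a(t) = 16·sin(2·t). Nous avons l'accélération a(t) = 16·sin(2·t). En substituant t = pi/4: a(pi/4) = 16.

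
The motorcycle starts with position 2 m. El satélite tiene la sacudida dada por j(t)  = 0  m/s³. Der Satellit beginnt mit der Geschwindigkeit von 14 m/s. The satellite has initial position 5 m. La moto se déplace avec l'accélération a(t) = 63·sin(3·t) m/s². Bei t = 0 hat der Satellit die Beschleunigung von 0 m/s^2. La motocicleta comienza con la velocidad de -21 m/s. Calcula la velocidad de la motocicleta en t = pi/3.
Debemos encontrar la antiderivada de nuestra ecuación de la aceleración a(t) = 63·sin(3·t) 1 vez. Integrando la aceleración y usando la condición inicial v(0) = -21, obtenemos v(t) = -21·cos(3·t). Tenemos la velocidad v(t) = -21·cos(3·t). Sustituyendo t = pi/3: v(pi/3) = 21.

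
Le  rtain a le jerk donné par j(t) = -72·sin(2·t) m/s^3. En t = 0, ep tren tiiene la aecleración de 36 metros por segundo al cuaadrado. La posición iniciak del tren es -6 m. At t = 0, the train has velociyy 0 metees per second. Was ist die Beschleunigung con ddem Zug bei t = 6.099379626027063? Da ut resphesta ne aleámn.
Wir müssen unsere Gleichung für den Ruck j(t) = -72·sin(2·t) 1-mal integrieren. Das Integral von dem Ruck ist die Beschleunigung. Mit a(0) = 36 erhalten wir a(t) = 36·cos(2·t). Wir haben die Beschleunigung a(t) = 36·cos(2·t). Durch Einsetzen von t = 6.099379626027063: a(6.099379626027063) = 33.5947843187631.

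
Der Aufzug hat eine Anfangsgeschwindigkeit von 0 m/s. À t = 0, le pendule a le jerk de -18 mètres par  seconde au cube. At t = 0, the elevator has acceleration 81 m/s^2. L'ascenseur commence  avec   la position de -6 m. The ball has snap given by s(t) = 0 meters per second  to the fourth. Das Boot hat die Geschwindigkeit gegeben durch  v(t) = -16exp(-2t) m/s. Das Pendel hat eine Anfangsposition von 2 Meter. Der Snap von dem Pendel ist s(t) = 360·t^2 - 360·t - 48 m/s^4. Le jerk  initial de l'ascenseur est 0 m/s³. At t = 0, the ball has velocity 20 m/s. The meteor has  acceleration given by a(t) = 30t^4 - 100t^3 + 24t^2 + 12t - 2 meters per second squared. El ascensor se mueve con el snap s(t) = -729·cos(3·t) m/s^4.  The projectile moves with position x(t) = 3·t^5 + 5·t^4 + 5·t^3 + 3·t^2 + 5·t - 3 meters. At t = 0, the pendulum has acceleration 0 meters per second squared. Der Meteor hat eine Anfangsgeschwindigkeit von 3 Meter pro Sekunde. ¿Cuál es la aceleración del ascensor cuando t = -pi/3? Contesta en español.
Necesitamos integrar nuestra ecuación del snap s(t) = -729·cos(3·t) 2 veces. La antiderivada del snap es la sacudida. Usando j(0) = 0, obtenemos j(t) = -243·sin(3·t). La integral de la sacudida es la aceleración. Usando a(0) = 81, obtenemos a(t) = 81·cos(3·t). De la ecuación de la aceleración a(t) = 81·cos(3·t), sustituimos t = -pi/3 para obtener a = -81.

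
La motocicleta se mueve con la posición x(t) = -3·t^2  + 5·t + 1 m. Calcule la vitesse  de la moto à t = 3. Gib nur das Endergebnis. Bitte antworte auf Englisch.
The answer is -13.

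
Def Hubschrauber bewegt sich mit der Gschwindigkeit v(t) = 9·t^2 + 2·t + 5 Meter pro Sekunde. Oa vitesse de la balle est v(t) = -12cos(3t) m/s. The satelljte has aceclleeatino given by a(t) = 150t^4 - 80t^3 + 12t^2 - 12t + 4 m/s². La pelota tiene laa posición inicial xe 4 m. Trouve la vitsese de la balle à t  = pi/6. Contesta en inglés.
Using v(t) = -12·cos(3·t) and substituting t = pi/6, we find v = 0.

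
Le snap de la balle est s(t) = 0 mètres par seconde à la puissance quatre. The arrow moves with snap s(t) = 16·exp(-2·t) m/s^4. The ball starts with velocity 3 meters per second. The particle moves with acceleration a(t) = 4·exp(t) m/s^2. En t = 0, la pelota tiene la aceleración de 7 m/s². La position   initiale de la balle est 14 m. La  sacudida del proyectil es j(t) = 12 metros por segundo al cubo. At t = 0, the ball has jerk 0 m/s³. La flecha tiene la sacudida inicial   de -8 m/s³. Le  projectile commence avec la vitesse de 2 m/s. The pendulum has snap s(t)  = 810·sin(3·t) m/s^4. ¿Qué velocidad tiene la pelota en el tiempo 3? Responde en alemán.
Um dies zu lösen, müssen wir 3 Integrale unserer Gleichung für den Snap s(t) = 0 finden. Durch Integration von dem Snap und Verwendung der Anfangsbedingung j(0) = 0, erhalten wir j(t) = 0. Das Integral von dem Ruck, mit a(0) = 7, ergibt die Beschleunigung: a(t) = 7. Mit ∫a(t)dt und Anwendung von v(0) = 3, finden wir v(t) = 7·t + 3. Mit v(t) = 7·t + 3 und Einsetzen von t = 3, finden wir v = 24.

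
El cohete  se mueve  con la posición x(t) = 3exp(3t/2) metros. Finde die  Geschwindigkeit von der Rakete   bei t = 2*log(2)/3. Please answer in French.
En partant de la position x(t) = 3·exp(3·t/2), nous prenons 1 dérivée. En prenant d/dt de x(t), nous trouvons v(t) = 9·exp(3·t/2)/2. Nous avons la vitesse v(t) = 9·exp(3·t/2)/2. En substituant t = 2*log(2)/3: v(2*log(2)/3) = 9.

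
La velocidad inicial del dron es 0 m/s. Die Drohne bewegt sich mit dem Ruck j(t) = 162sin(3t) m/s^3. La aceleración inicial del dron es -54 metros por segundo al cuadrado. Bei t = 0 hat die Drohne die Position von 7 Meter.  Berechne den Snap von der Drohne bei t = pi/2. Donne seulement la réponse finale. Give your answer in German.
Bei t = pi/2, s = 0.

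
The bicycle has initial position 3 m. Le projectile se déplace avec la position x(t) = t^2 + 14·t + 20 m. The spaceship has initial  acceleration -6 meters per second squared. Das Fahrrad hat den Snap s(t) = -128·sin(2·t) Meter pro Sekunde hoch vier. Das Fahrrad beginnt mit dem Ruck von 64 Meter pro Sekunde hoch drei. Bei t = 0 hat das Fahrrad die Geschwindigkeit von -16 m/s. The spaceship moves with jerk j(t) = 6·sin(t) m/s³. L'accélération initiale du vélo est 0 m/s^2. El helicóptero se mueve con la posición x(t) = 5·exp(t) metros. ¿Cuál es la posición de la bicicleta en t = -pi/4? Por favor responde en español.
Para resolver esto, necesitamos tomar 4 integrales de nuestra ecuación del snap s(t) = -128·sin(2·t). Tomando ∫s(t)dt y aplicando j(0) = 64, encontramos j(t) = 64·cos(2·t). La integral de la sacudida es la aceleración. Usando a(0) = 0, obtenemos a(t) = 32·sin(2·t). Integrando la aceleración y usando la condición inicial v(0) = -16, obtenemos v(t) = -16·cos(2·t). La integral de la velocidad, con x(0) = 3, da la posición: x(t) = 3 - 8·sin(2·t). De la ecuación de la posición x(t) = 3 - 8·sin(2·t), sustituimos t = -pi/4 para obtener x = 11.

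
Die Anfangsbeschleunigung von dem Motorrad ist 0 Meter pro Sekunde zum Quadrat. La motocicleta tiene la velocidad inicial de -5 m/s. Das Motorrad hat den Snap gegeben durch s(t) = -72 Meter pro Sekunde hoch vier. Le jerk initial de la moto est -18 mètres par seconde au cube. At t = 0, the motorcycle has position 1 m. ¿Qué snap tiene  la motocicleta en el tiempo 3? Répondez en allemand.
Aus der Gleichung für den Snap s(t) = -72, setzen wir t = 3 ein und erhalten s = -72.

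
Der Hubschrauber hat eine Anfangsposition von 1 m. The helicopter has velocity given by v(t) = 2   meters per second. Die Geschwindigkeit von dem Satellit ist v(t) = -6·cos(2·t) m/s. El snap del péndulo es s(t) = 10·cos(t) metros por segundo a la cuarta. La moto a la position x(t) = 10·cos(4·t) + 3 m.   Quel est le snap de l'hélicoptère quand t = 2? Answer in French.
Nous devons dériver notre équation de la vitesse v(t) = 2 3 fois. La dérivée de la vitesse donne l'accélération: a(t) = 0. En dérivant l'accélération, nous obtenons le jerk: j(t) = 0. La dérivée du jerk donne le snap: s(t) = 0. En utilisant s(t) = 0 et en substituant t = 2, nous trouvons s = 0.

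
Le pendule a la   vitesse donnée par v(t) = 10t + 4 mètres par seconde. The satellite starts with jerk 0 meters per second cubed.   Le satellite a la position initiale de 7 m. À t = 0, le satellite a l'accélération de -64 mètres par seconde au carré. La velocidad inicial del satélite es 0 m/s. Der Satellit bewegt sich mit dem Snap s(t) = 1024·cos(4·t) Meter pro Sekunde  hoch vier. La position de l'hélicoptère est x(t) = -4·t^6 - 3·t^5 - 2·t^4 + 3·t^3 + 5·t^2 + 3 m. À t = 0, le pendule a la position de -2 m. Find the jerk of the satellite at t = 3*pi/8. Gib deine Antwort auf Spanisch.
Debemos encontrar la antiderivada de nuestra ecuación del snap s(t) = 1024·cos(4·t) 1 vez. La antiderivada del snap es la sacudida. Usando j(0) = 0, obtenemos j(t) = 256·sin(4·t). Usando j(t) = 256·sin(4·t) y sustituyendo t = 3*pi/8, encontramos j = -256.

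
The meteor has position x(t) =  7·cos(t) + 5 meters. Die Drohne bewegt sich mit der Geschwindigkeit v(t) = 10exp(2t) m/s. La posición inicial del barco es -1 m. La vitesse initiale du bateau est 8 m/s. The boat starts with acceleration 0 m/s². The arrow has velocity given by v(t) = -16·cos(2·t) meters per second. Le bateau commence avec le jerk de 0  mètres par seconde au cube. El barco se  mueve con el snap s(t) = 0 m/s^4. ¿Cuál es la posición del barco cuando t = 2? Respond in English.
To solve this, we need to take 4 antiderivatives of our snap equation s(t) = 0. The integral of snap, with j(0) = 0, gives jerk: j(t) = 0. Integrating jerk and using the initial condition a(0) = 0, we get a(t) = 0. Integrating acceleration and using the initial condition v(0) = 8, we get v(t) = 8. Integrating velocity and using the initial condition x(0) = -1, we get x(t) = 8·t - 1. Using x(t) = 8·t - 1 and substituting t = 2, we find x = 15.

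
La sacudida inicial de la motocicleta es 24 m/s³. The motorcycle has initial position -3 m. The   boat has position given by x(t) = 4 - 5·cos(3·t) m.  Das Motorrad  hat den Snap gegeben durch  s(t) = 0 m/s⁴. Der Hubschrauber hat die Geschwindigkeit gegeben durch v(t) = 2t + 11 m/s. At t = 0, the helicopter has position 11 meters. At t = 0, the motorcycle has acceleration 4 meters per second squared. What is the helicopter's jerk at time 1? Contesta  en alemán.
Um dies zu lösen, müssen wir 2 Ableitungen unserer Gleichung für die Geschwindigkeit v(t) = 2·t + 11 nehmen. Mit d/dt von v(t) finden wir a(t) = 2. Durch Ableiten von der Beschleunigung erhalten wir den Ruck: j(t) = 0. Mit j(t) = 0 und Einsetzen von t = 1, finden wir j = 0.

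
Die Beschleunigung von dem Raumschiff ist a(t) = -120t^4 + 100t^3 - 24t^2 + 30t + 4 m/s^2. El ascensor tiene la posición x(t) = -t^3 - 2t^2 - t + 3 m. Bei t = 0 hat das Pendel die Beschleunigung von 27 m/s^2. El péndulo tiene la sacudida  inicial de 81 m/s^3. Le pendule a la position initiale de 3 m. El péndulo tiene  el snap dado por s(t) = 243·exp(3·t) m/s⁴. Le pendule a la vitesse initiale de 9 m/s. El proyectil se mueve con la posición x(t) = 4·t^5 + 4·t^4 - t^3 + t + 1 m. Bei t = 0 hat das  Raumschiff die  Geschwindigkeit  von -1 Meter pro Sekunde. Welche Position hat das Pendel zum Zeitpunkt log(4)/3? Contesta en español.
Debemos encontrar la antiderivada de nuestra ecuación del snap s(t) = 243·exp(3·t) 4 veces. Tomando ∫s(t)dt y aplicando j(0) = 81, encontramos j(t) = 81·exp(3·t). La antiderivada de la sacudida, con a(0) = 27, da la aceleración: a(t) = 27·exp(3·t). La integral de la aceleración es la velocidad. Usando v(0) = 9, obtenemos v(t) = 9·exp(3·t). Tomando ∫v(t)dt y aplicando x(0) = 3, encontramos x(t) = 3·exp(3·t). Tenemos la posición x(t) = 3·exp(3·t). Sustituyendo t = log(4)/3: x(log(4)/3) = 12.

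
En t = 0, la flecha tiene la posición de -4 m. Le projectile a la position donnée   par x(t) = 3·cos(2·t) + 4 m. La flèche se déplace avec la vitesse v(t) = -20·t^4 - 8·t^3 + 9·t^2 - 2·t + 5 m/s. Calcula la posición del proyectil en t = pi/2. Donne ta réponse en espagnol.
De la ecuación de la posición x(t) = 3·cos(2·t) + 4, sustituimos t = pi/2 para obtener x = 1.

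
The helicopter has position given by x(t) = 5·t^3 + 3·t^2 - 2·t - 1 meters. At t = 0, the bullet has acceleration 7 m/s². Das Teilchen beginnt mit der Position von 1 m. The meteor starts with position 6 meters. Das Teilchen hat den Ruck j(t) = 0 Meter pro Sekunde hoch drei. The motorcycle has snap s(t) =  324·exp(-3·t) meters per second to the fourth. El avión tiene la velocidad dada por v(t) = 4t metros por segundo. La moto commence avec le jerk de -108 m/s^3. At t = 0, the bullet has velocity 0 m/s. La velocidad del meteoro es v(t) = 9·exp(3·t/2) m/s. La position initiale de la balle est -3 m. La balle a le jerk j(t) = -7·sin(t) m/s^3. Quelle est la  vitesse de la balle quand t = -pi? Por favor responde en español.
Para resolver esto, necesitamos tomar 2 antiderivadas de nuestra ecuación de la sacudida j(t) = -7·sin(t). La integral de la sacudida, con a(0) = 7, da la aceleración: a(t) = 7·cos(t). Integrando la aceleración y usando la condición inicial v(0) = 0, obtenemos v(t) = 7·sin(t). Tenemos la velocidad v(t) = 7·sin(t). Sustituyendo t = -pi: v(-pi) = 0.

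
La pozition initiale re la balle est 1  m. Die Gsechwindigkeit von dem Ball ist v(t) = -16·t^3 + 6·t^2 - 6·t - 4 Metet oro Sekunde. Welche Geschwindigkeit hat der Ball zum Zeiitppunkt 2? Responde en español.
De la ecuación de la velocidad v(t) = -16·t^3 + 6·t^2 - 6·t - 4, sustituimos t = 2 para obtener v = -120.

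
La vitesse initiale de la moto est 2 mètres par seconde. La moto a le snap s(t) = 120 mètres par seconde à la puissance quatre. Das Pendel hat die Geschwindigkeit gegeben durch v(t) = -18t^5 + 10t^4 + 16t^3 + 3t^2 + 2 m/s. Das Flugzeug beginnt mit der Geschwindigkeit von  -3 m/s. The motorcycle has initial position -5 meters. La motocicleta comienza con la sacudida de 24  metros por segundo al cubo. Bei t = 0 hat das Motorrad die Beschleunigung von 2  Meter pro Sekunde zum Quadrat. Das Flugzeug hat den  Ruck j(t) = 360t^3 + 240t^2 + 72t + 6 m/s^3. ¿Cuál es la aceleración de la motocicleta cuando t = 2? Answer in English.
We must find the integral of our snap equation s(t) = 120 2 times. Taking ∫s(t)dt and applying j(0) = 24, we find j(t) = 120·t + 24. Finding the integral of j(t) and using a(0) = 2: a(t) = 60·t^2 + 24·t + 2. We have acceleration a(t) = 60·t^2 + 24·t + 2. Substituting t = 2: a(2) = 290.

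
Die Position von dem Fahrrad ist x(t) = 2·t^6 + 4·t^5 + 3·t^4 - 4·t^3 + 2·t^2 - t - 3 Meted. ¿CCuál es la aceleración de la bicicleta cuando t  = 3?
Partiendo de la posición x(t) = 2·t^6 + 4·t^5 + 3·t^4 - 4·t^3 + 2·t^2 - t - 3, tomamos 2 derivadas. Derivando la posición, obtenemos la velocidad: v(t) = 12·t^5 + 20·t^4 + 12·t^3 - 12·t^2 + 4·t - 1. La derivada de la velocidad da la aceleración: a(t) = 60·t^4 + 80·t^3 + 36·t^2 - 24·t + 4. De la ecuación de la aceleración a(t) = 60·t^4 + 80·t^3 + 36·t^2 - 24·t + 4, sustituimos t = 3 para obtener a = 7276.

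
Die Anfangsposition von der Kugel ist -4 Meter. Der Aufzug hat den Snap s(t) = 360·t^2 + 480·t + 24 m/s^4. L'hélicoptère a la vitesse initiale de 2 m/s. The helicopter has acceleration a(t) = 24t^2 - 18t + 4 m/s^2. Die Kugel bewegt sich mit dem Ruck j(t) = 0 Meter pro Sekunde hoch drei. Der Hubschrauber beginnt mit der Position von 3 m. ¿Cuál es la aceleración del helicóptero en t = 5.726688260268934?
Tenemos la aceleración a(t) = 24·t^2 - 18·t + 4. Sustituyendo t = 5.726688260268934: a(5.726688260268934) = 687.998613642408.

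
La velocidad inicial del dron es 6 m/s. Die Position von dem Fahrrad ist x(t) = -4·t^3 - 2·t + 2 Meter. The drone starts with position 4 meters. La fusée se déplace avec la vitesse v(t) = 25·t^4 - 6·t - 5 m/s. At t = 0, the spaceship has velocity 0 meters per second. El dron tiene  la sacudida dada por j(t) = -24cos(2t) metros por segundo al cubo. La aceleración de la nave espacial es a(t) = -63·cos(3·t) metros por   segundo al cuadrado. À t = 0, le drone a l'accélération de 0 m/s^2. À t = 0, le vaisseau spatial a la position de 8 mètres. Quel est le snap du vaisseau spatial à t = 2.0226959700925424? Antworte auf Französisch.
Pour résoudre ceci, nous devons prendre 2 dérivées de notre équation de l'accélération a(t) = -63·cos(3·t). En dérivant l'accélération, nous obtenons le jerk: j(t) = 189·sin(3·t). En dérivant le jerk, nous obtenons le snap: s(t) = 567·cos(3·t). Nous avons le snap s(t) = 567·cos(3·t). En substituant t = 2.0226959700925424: s(2.0226959700925424) = 553.933830980260.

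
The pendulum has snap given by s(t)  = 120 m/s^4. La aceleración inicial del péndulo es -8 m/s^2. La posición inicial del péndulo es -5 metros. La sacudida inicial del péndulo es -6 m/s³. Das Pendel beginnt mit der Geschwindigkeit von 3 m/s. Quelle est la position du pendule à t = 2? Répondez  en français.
En partant du snap s(t) = 120, nous prenons 4 intégrales. L'intégrale du snap est le jerk. En utilisant j(0) = -6, nous obtenons j(t) = 120·t - 6. L'intégrale du jerk, avec a(0) = -8, donne l'accélération: a(t) = 60·t^2 - 6·t - 8. En prenant ∫a(t)dt et en appliquant v(0) = 3, nous trouvons v(t) = 20·t^3 - 3·t^2 - 8·t + 3. L'intégrale de la vitesse, avec x(0) = -5, donne la position: x(t) = 5·t^4 - t^3 - 4·t^2 + 3·t - 5. En utilisant x(t) = 5·t^4 - t^3 - 4·t^2 + 3·t - 5 et en substituant t = 2, nous trouvons x = 57.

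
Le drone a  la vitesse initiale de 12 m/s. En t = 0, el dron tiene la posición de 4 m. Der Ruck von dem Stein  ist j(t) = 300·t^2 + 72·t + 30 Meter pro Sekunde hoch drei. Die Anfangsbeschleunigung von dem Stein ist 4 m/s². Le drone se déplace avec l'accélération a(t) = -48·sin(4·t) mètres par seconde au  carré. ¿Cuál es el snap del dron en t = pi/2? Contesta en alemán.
Um dies zu lösen, müssen wir 2 Ableitungen unserer Gleichung für die Beschleunigung a(t) = -48·sin(4·t) nehmen. Mit d/dt von a(t) finden wir j(t) = -192·cos(4·t). Mit d/dt von j(t) finden wir s(t) = 768·sin(4·t). Aus der Gleichung für den Snap s(t) = 768·sin(4·t), setzen wir t = pi/2 ein und erhalten s = 0.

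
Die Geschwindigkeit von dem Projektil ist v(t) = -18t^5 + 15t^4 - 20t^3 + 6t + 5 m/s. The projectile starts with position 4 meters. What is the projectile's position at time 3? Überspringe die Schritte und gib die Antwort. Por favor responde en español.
La posición en t = 3 es x = -1817.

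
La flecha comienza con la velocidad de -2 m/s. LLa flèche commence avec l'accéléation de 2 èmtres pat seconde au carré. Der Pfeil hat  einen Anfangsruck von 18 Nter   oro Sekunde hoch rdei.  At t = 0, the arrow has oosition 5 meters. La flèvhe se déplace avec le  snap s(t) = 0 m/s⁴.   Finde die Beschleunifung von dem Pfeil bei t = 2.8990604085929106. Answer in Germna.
Um dies zu lösen, müssen wir 2 Integrale unserer Gleichung für den Snap s(t) = 0 finden. Mit ∫s(t)dt und Anwendung von j(0) = 18, finden wir j(t) = 18. Die Stammfunktion von dem Ruck, mit a(0) = 2, ergibt die Beschleunigung: a(t) = 18·t + 2. Aus der Gleichung für die Beschleunigung a(t) = 18·t + 2, setzen wir t = 2.8990604085929106 ein und erhalten a = 54.1830873546724.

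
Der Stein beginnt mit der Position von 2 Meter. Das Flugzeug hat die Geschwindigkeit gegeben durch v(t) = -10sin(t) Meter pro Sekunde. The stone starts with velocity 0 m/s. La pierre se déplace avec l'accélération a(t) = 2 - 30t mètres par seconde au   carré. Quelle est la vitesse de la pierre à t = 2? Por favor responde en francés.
En partant de l'accélération a(t) = 2 - 30·t, nous prenons 1 intégrale. En intégrant l'accélération et en utilisant la condition initiale v(0) = 0, nous obtenons v(t) = t·(2 - 15·t). Nous avons la vitesse v(t) = t·(2 - 15·t). En substituant t = 2: v(2) = -56.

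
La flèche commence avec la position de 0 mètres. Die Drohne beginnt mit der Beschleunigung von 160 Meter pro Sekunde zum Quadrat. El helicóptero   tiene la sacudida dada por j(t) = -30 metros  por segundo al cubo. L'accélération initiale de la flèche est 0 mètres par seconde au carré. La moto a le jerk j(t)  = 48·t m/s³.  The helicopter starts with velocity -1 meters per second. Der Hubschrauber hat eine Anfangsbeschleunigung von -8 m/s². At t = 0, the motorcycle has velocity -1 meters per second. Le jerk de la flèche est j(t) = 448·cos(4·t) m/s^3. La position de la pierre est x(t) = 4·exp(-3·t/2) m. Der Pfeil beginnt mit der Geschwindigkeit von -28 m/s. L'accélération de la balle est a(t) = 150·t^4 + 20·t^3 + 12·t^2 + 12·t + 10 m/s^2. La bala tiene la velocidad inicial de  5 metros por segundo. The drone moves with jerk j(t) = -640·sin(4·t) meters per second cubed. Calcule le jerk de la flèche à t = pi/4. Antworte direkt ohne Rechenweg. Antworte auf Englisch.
j(pi/4) = -448.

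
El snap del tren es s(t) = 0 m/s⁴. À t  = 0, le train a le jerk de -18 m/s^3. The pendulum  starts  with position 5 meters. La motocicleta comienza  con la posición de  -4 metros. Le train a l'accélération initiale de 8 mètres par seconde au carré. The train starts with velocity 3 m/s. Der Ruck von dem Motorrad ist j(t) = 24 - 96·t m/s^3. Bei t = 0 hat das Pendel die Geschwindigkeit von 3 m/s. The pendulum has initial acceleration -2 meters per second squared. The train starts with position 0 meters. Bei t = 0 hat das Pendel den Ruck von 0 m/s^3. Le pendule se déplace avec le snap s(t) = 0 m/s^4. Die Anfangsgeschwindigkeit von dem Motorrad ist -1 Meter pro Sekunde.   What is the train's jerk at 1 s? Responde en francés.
Pour résoudre ceci, nous devons prendre 1 intégrale de notre équation du snap s(t) = 0. En intégrant le snap et en utilisant la condition initiale j(0) = -18, nous obtenons j(t) = -18. Nous avons le jerk j(t) = -18. En substituant t = 1: j(1) = -18.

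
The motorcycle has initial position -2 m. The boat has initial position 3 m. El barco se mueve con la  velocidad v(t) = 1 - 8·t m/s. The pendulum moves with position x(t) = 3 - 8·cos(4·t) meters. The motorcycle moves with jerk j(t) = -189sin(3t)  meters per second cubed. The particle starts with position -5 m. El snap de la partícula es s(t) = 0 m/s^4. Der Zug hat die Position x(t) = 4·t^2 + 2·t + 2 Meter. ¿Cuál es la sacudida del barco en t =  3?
Partiendo de la velocidad v(t) = 1 - 8·t, tomamos 2 derivadas. La derivada de la velocidad da la aceleración: a(t) = -8. Tomando d/dt de a(t), encontramos j(t) = 0. Usando j(t) = 0 y sustituyendo t = 3, encontramos j = 0.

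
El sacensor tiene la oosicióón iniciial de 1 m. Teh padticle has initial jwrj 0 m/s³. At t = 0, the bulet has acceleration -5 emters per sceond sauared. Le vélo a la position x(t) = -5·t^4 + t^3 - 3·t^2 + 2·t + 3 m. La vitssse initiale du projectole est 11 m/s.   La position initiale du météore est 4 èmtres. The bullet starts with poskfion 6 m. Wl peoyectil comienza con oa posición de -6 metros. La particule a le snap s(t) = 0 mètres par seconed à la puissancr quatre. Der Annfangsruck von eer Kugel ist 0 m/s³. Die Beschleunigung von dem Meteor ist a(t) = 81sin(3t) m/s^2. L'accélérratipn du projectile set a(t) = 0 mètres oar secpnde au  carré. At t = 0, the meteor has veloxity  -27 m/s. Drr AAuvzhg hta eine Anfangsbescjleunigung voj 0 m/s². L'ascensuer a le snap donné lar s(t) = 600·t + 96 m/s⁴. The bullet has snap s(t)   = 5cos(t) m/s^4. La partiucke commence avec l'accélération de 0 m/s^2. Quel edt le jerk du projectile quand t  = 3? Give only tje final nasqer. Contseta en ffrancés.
La réponse est 0.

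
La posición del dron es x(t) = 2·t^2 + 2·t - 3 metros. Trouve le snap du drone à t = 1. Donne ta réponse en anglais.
We must differentiate our position equation x(t) = 2·t^2 + 2·t - 3 4 times. Differentiating position, we get velocity: v(t) = 4·t + 2. Differentiating velocity, we get acceleration: a(t) = 4. Taking d/dt of a(t), we find j(t) = 0. The derivative of jerk gives snap: s(t) = 0. We have snap s(t) = 0. Substituting t = 1: s(1) = 0.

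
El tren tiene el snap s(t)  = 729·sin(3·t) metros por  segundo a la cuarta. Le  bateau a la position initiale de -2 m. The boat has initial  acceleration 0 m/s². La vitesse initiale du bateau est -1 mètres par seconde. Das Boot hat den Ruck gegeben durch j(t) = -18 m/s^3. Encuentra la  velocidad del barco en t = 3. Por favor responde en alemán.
Ausgehend von dem Ruck j(t) = -18, nehmen wir 2 Stammfunktionen. Das Integral von dem Ruck ist die Beschleunigung. Mit a(0) = 0 erhalten wir a(t) = -18·t. Mit ∫a(t)dt und Anwendung von v(0) = -1, finden wir v(t) = -9·t^2 - 1. Wir haben die Geschwindigkeit v(t) = -9·t^2 - 1. Durch Einsetzen von t = 3: v(3) = -82.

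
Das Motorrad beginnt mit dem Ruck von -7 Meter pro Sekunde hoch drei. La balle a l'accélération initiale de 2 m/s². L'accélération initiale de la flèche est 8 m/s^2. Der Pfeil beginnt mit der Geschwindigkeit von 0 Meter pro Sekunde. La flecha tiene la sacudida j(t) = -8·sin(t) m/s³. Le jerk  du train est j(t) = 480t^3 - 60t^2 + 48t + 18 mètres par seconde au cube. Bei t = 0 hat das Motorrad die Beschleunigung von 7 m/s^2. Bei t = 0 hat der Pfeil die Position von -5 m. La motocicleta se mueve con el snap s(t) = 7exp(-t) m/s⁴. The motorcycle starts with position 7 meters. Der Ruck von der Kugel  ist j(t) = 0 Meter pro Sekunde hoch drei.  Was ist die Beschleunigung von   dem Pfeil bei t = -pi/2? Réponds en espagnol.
Necesitamos integrar nuestra ecuación de la sacudida j(t) = -8·sin(t) 1 vez. Integrando la sacudida y usando la condición inicial a(0) = 8, obtenemos a(t) = 8·cos(t). De la ecuación de la aceleración a(t) = 8·cos(t), sustituimos t = -pi/2 para obtener a = 0.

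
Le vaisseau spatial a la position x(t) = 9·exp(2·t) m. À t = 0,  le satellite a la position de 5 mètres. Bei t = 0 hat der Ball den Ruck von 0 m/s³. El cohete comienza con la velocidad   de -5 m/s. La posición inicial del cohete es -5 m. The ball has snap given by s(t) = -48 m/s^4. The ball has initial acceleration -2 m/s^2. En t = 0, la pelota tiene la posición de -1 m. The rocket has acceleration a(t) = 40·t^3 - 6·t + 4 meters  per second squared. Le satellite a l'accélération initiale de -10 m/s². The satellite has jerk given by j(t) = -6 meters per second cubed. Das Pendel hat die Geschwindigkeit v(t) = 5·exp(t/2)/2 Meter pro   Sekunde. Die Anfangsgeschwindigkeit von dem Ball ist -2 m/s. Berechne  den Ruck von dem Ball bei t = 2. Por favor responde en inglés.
To solve this, we need to take 1 integral of our snap equation s(t) = -48. Integrating snap and using the initial condition j(0) = 0, we get j(t) = -48·t. Using j(t) = -48·t and substituting t = 2, we find j = -96.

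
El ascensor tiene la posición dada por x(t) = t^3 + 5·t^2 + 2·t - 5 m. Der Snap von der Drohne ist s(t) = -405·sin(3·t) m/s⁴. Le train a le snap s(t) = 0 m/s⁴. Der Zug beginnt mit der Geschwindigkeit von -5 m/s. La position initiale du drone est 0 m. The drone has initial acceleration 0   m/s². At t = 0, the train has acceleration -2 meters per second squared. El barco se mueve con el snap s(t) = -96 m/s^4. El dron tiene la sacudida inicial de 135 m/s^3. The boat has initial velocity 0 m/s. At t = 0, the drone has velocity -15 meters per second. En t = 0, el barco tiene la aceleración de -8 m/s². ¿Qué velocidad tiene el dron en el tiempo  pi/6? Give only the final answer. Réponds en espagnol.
En t = pi/6, v = 0.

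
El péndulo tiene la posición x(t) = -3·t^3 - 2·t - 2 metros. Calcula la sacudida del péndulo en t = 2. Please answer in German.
Ausgehend von der Position x(t) = -3·t^3 - 2·t - 2, nehmen wir 3 Ableitungen. Mit d/dt von x(t) finden wir v(t) = -9·t^2 - 2. Mit d/dt von v(t) finden wir a(t) = -18·t. Die Ableitung von der Beschleunigung ergibt den Ruck: j(t) = -18. Aus der Gleichung für den Ruck j(t) = -18, setzen wir t = 2 ein und erhalten j = -18.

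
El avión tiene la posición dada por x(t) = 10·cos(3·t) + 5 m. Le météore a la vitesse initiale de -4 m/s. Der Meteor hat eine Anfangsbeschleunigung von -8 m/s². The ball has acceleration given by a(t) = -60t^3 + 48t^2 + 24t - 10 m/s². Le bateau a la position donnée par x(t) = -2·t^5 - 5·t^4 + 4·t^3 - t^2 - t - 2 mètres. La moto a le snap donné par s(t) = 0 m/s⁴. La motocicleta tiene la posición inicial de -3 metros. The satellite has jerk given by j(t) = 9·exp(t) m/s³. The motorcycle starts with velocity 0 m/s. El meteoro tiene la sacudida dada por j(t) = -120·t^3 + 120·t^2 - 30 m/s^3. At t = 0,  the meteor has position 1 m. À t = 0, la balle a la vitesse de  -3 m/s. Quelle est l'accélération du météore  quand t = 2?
Nous devons trouver la primitive de notre équation du jerk j(t) = -120·t^3 + 120·t^2 - 30 1 fois. La primitive du jerk est l'accélération. En utilisant a(0) = -8, nous obtenons a(t) = -30·t^4 + 40·t^3 - 30·t - 8. En utilisant a(t) = -30·t^4 + 40·t^3 - 30·t - 8 et en substituant t = 2, nous trouvons a = -228.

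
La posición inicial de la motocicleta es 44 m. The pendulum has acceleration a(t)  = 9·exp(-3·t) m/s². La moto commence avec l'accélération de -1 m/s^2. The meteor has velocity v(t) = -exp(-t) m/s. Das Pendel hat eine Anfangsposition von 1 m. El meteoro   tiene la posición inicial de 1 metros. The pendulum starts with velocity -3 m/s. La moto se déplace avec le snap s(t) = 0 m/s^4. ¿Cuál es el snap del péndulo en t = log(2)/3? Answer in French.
Nous devons dériver notre équation de l'accélération a(t) = 9·exp(-3·t) 2 fois. La dérivée de l'accélération donne le jerk: j(t) = -27·exp(-3·t). La dérivée du jerk donne le snap: s(t) = 81·exp(-3·t). En utilisant s(t) = 81·exp(-3·t) et en substituant t = log(2)/3, nous trouvons s = 81/2.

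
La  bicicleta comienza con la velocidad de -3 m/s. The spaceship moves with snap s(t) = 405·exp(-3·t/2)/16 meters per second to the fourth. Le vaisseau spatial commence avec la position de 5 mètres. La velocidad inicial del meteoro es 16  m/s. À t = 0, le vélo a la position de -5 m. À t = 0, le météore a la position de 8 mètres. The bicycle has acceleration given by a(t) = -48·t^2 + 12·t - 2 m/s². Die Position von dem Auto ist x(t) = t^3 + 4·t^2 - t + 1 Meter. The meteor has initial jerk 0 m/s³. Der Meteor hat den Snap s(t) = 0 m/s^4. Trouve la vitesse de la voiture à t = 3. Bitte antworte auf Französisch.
Nous devons dériver notre équation de la position x(t) = t^3 + 4·t^2 - t + 1 1 fois. En dérivant la position, nous obtenons la vitesse: v(t) = 3·t^2 + 8·t - 1. De l'équation de la vitesse v(t) = 3·t^2 + 8·t - 1, nous substituons t = 3 pour obtenir v = 50.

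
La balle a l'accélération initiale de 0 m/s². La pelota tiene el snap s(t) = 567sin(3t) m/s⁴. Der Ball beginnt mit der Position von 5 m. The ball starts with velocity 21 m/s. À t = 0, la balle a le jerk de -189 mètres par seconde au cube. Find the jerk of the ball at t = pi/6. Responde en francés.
Nous devons intégrer notre équation du snap s(t) = 567·sin(3·t) 1 fois. La primitive du snap est le jerk. En utilisant j(0) = -189, nous obtenons j(t) = -189·cos(3·t). Nous avons le jerk j(t) = -189·cos(3·t). En substituant t = pi/6: j(pi/6) = 0.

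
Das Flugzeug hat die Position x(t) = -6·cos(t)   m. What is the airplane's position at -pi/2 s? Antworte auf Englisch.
From the given position equation x(t) = -6·cos(t), we substitute t = -pi/2 to get x = 0.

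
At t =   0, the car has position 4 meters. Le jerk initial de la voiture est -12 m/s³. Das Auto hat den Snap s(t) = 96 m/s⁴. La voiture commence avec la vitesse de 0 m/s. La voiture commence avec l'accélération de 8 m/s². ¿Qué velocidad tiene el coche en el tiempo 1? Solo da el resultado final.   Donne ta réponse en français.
La réponse est 18.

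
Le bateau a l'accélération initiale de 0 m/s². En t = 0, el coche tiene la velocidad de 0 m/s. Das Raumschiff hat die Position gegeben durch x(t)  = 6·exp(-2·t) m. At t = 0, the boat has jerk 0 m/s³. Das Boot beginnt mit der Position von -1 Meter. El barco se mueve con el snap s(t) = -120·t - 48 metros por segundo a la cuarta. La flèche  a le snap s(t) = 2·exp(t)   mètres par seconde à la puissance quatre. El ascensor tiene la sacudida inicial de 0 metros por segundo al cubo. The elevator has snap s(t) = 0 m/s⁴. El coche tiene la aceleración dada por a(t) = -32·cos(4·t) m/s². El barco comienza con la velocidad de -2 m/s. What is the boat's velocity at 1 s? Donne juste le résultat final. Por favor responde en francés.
La réponse est -15.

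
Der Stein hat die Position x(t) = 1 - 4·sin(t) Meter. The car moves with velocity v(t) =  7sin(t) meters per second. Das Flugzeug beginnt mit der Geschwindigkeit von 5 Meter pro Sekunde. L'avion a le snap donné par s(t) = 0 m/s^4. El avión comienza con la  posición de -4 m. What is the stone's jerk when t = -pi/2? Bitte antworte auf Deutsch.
Ausgehend von der Position x(t) = 1 - 4·sin(t), nehmen wir 3 Ableitungen. Durch Ableiten von der Position erhalten wir die Geschwindigkeit: v(t) = -4·cos(t). Die Ableitung von der Geschwindigkeit ergibt die Beschleunigung: a(t) = 4·sin(t). Mit d/dt von a(t) finden wir j(t) = 4·cos(t). Aus der Gleichung für den Ruck j(t) = 4·cos(t), setzen wir t = -pi/2 ein und erhalten j = 0.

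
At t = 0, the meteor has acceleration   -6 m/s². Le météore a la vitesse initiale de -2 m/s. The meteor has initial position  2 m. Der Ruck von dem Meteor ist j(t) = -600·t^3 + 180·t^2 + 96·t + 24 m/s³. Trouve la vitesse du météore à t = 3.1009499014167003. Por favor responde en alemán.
Wir müssen die Stammfunktion unserer Gleichung für den Ruck j(t) = -600·t^3 + 180·t^2 + 96·t + 24 2-mal finden. Mit ∫j(t)dt und Anwendung von a(0) = -6, finden wir a(t) = -150·t^4 + 60·t^3 + 48·t^2 + 24·t - 6. Das Integral von der Beschleunigung, mit v(0) = -2, ergibt die Geschwindigkeit: v(t) = -30·t^5 + 15·t^4 + 16·t^3 + 12·t^2 - 6·t - 2. Aus der Gleichung für die Geschwindigkeit v(t) = -30·t^5 + 15·t^4 + 16·t^3 + 12·t^2 - 6·t - 2, setzen wir t = 3.1009499014167003 ein und erhalten v = -6643.05269506054.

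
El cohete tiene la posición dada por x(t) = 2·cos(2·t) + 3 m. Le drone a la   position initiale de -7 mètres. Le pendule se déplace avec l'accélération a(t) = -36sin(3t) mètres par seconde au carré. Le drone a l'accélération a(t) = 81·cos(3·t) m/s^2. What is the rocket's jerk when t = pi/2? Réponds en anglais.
To solve this, we need to take 3 derivatives of our position equation x(t) = 2·cos(2·t) + 3. Taking d/dt of x(t), we find v(t) = -4·sin(2·t). The derivative of velocity gives acceleration: a(t) = -8·cos(2·t). The derivative of acceleration gives jerk: j(t) = 16·sin(2·t). From the given jerk equation j(t) = 16·sin(2·t), we substitute t = pi/2 to get j = 0.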